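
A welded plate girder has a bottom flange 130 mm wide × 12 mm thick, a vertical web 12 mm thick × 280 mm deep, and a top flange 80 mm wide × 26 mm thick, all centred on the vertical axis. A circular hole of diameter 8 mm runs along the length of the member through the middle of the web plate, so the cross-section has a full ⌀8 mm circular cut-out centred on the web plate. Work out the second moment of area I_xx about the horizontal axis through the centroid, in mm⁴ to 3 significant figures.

Decompose the section into non-overlapping parts with the origin at the bottom-left of its bounding rectangle.
Bottom plate: 130 × 12, A = 1 560 mm², y = 6 mm, Ī = 18 720 mm⁴.
Web plate: 12 × 280, A = 3 360 mm², y = 152 mm, Ī = 21 952 000 mm⁴.
Top plate: 80 × 26, A = 2 080 mm², y = 305 mm, Ī = 117 173 mm⁴.
Hole (subtracted): ⌀8, A = 50.265 mm², y = 152 mm, Ī = 201.06 mm⁴.
Centroid: ȳ = ΣA·y / ΣA = 165.02 mm.
Transfer each piece to the horizontal axis through the centroid using Ī + A·d² with d = y − 165.02:
  bottom plate: d = -159.02 mm → contributes +39 466 606 mm⁴
  web plate: d = -13.019 mm → contributes +22 521 519 mm⁴
  top plate: d = 139.98 mm → contributes +40 873 991 mm⁴
  hole: d = -13.019 mm → contributes −8 721 mm⁴
Total I = 102 853 395 mm⁴.

I_xx ≈ 1.03 × 10⁸ mm⁴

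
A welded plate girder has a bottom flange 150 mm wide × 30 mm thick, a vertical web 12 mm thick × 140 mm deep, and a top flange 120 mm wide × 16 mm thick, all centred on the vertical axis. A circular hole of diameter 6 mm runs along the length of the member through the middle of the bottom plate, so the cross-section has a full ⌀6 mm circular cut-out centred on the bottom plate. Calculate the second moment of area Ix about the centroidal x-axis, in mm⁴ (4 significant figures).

Ix ≈ 4.054 × 10⁷ mm⁴

Treat the section as a set of non-overlapping primitives; coordinates are from the bounding-box lower-left.
Bottom plate: 150 × 30, A = 4 500 mm², y = 15 mm, Ī = 337 500 mm⁴.
Web plate: 12 × 140, A = 1 680 mm², y = 100 mm, Ī = 2 744 000 mm⁴.
Top plate: 120 × 16, A = 1 920 mm², y = 178 mm, Ī = 40 960 mm⁴.
Hole (subtracted): ⌀6, A = 28.2743 mm², y = 15 mm, Ī = 63.6173 mm⁴.
Centroid: ȳ = ΣA·y / ΣA = 71.4638 mm.
Transfer each piece to the centroidal x-axis using Ī + A·d² with d = y − 71.4638:
  bottom plate: d = -56.4638 mm → contributes +14 684 204 mm⁴
  web plate: d = 28.5362 mm → contributes +4 112 052 mm⁴
  top plate: d = 106.536 mm → contributes +21 832 902 mm⁴
  hole: d = -56.4638 mm → contributes −90206.6 mm⁴
Total I = 40 538 952 mm⁴.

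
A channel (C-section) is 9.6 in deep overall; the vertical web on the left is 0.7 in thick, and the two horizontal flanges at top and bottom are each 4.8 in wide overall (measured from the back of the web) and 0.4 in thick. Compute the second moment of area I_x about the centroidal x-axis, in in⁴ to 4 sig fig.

I_x ≈ 121.1 in⁴

Split into non-overlapping primitives; take the origin at the lower-left of the bounding box.
Web: 0.7 × 9.6, A = 6.72 in², y = 4.8 in, Ī = 51.6096 in⁴.
Top flange (beyond web): 4.1 × 0.4, A = 1.64 in², y = 9.4 in, Ī = 0.0218667 in⁴.
Bottom flange (beyond web): 4.1 × 0.4, A = 1.64 in², y = 0.2 in, Ī = 0.0218667 in⁴.
By symmetry the centroid is at mid-height, ȳ = 4.8 in.
Transfer each piece to the centroidal x-axis using Ī + A·d² with d = y − 4.8:
  web: d = 0 in → contributes +51.6096 in⁴
  top flange (beyond web): d = 4.6 in → contributes +34.7243 in⁴
  bottom flange (beyond web): d = -4.6 in → contributes +34.7243 in⁴
Total I = 121.058 in⁴.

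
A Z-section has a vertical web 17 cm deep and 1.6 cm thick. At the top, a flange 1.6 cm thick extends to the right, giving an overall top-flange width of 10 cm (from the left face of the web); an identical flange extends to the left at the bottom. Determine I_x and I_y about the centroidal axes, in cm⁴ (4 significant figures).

Decompose the section into non-overlapping parts with the origin at the bottom-left of its bounding rectangle.
Web: 1.6 × 17, A = 27.2 cm², y = 8.5 cm, Ī = 655.067 cm⁴.
Top flange (beyond web): 8.4 × 1.6, A = 13.44 cm², y = 16.2 cm, Ī = 2.8672 cm⁴.
Bottom flange (beyond web): 8.4 × 1.6, A = 13.44 cm², y = 0.8 cm, Ī = 2.8672 cm⁴.
Centroid: ȳ = ΣA·y / ΣA = 8.5 cm.
Transfer each piece to the centroidal x-axis using Ī + A·d² with d = y − 8.5:
  web: d = 0 cm → contributes +655.067 cm⁴
  top flange (beyond web): d = 7.7 cm → contributes +799.725 cm⁴
  bottom flange (beyond web): d = -7.7 cm → contributes +799.725 cm⁴
Total I = 2254.52 cm⁴.
For the y-axis: x̄ = 9.2 cm.
Repeating about the centroidal y-axis gives I_y = 835.857 cm⁴.

I_x ≈ 2255 cm⁴, I_y ≈ 835.9 cm⁴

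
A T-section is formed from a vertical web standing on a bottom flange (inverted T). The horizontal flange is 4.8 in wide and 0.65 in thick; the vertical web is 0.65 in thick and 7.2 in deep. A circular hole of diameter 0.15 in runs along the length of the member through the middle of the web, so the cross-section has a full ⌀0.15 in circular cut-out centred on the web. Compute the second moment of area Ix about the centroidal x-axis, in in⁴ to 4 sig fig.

Ix ≈ 49.12 in⁴

Split into non-overlapping primitives; take the origin at the lower-left of the bounding box.
Flange: 4.8 × 0.65, A = 3.12 in², y = 0.325 in, Ī = 0.10985 in⁴.
Web: 0.65 × 7.2, A = 4.68 in², y = 4.25 in, Ī = 20.2176 in⁴.
Hole (subtracted): ⌀0.15, A = 0.0176715 in², y = 4.25 in, Ī = 0.0000248505 in⁴.
Centroid: ȳ = ΣA·y / ΣA = 2.67643 in.
Transfer each piece to the centroidal x-axis using Ī + A·d² with d = y − 2.67643:
  flange: d = -2.35143 in → contributes +17.3611 in⁴
  web: d = 1.57357 in → contributes +31.8058 in⁴
  hole: d = 1.57357 in → contributes −0.0437813 in⁴
Total I = 49.1231 in⁴.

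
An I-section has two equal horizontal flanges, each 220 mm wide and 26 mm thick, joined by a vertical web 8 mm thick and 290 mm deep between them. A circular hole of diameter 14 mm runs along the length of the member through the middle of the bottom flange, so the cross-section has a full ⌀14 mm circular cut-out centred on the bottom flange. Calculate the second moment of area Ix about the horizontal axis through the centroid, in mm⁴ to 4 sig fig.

Ix ≈ 2.986 × 10⁸ mm⁴

Decompose the section into non-overlapping parts with the origin at the bottom-left of its bounding rectangle.
Bottom flange: 220 × 26, A = 5 720 mm², y = 13 mm, Ī = 322 227 mm⁴.
Web: 8 × 290, A = 2 320 mm², y = 171 mm, Ī = 16 259 333 mm⁴.
Top flange: 220 × 26, A = 5 720 mm², y = 329 mm, Ī = 322 227 mm⁴.
Hole (subtracted): ⌀14, A = 153.938 mm², y = 13 mm, Ī = 1885.74 mm⁴.
Centroid: ȳ = ΣA·y / ΣA = 172.788 mm.
Transfer each piece to the horizontal axis through the centroid using Ī + A·d² with d = y − 172.788:
  bottom flange: d = -159.788 mm → contributes +146 365 710 mm⁴
  web: d = -1.7876 mm → contributes +16 266 747 mm⁴
  top flange: d = 156.212 mm → contributes +139 903 460 mm⁴
  hole: d = -159.788 mm → contributes −3 932 244 mm⁴
Total I = 298 603 673 mm⁴.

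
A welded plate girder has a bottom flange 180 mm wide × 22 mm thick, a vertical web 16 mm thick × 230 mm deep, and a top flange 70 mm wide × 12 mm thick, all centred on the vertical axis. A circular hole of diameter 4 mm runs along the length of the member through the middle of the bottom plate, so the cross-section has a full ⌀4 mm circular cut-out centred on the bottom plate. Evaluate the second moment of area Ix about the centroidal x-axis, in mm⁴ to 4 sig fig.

Ix ≈ 7.287 × 10⁷ mm⁴

Split into non-overlapping primitives; take the origin at the lower-left of the bounding box.
Bottom plate: 180 × 22, A = 3 960 mm², y = 11 mm, Ī = 159 720 mm⁴.
Web plate: 16 × 230, A = 3 680 mm², y = 137 mm, Ī = 16 222 667 mm⁴.
Top plate: 70 × 12, A = 840 mm², y = 258 mm, Ī = 10 080 mm⁴.
Hole (subtracted): ⌀4, A = 12.5664 mm², y = 11 mm, Ī = 12.5664 mm⁴.
Centroid: ȳ = ΣA·y / ΣA = 90.2637 mm.
Transfer each piece to the centroidal x-axis using Ī + A·d² with d = y − 90.2637:
  bottom plate: d = -79.2637 mm → contributes +25 039 338 mm⁴
  web plate: d = 46.7363 mm → contributes +24 260 828 mm⁴
  top plate: d = 167.736 mm → contributes +23 643 876 mm⁴
  hole: d = -79.2637 mm → contributes −78963.7 mm⁴
Total I = 72 865 079 mm⁴.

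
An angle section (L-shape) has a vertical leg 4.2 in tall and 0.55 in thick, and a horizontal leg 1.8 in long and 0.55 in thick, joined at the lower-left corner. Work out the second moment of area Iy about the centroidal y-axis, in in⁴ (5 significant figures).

Iy ≈ 0.57690 in⁴

Treat the section as a set of non-overlapping primitives; coordinates are from the bounding-box lower-left.
Vertical leg: 0.55 × 4.2, A = 2.31 in², x = 0.275 in, Ī = 0.05823125 in⁴.
Horizontal leg (remainder): 1.25 × 0.55, A = 0.6875 in², x = 1.175 in, Ī = 0.08951823 in⁴.
Centroid: x̄ = ΣA·x / ΣA = 0.481422 in.
Transfer each piece to the centroidal y-axis using Ī + A·d² with d = x − 0.481422:
  vertical leg: d = -0.206422 in → contributes +0.1566605 in⁴
  horizontal leg (remainder): d = 0.693578 in → contributes +0.4202404 in⁴
Total I = 0.5769009 in⁴.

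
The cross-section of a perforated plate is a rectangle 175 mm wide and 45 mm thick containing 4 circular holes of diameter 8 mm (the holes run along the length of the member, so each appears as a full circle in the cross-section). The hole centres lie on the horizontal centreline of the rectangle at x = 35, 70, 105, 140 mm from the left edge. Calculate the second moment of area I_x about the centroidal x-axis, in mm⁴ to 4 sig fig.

I_x ≈ 1.328 × 10⁶ mm⁴

Treat the section as a set of non-overlapping primitives; coordinates are from the bounding-box lower-left.
Plate: 175 × 45, A = 7 875 mm², y = 22.5 mm, Ī = 1 328 906 mm⁴.
Hole 1 (subtracted): ⌀8, A = 50.2655 mm², y = 22.5 mm, Ī = 201.062 mm⁴.
Hole 2 (subtracted): ⌀8, A = 50.2655 mm², y = 22.5 mm, Ī = 201.062 mm⁴.
Hole 3 (subtracted): ⌀8, A = 50.2655 mm², y = 22.5 mm, Ī = 201.062 mm⁴.
Hole 4 (subtracted): ⌀8, A = 50.2655 mm², y = 22.5 mm, Ī = 201.062 mm⁴.
By symmetry the centroid is at mid-height, ȳ = 22.5 mm.
All pieces are centred on the centroidal x-axis, so I = ΣĪ (holes subtracted) = 1 328 102 mm⁴.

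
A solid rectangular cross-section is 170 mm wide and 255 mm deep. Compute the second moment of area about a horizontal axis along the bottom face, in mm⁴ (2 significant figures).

I_base ≈ 9.4 × 10⁸ mm⁴

The section: 170 × 255, A = 43 350 mm², y = 127.5 mm, Ī = 234 902 813 mm⁴.
Transfer it to the base of the section using Ī + A·d² with d = y − 0:
  the section: d = 127.5 mm → contributes +939 611 250 mm⁴
Total I = 939 611 250 mm⁴.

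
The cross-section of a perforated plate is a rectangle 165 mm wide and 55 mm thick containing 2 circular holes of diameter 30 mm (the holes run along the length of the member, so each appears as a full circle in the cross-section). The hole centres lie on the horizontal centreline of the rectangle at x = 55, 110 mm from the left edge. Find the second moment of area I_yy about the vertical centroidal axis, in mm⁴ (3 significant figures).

I_yy ≈ 1.94 × 10⁷ mm⁴

Split into non-overlapping primitives; take the origin at the lower-left of the bounding box.
Plate: 165 × 55, A = 9 075 mm², x = 82.5 mm, Ī = 20 588 906 mm⁴.
Hole 1 (subtracted): ⌀30, A = 706.86 mm², x = 55 mm, Ī = 39 761 mm⁴.
Hole 2 (subtracted): ⌀30, A = 706.86 mm², x = 110 mm, Ī = 39 761 mm⁴.
By symmetry the centroid is at mid-width, x̄ = 82.5 mm.
Transfer each piece to the vertical centroidal axis using Ī + A·d² with d = x − 82.5:
  plate: d = 0 mm → contributes +20 588 906 mm⁴
  hole 1: d = -27.5 mm → contributes −574 322 mm⁴
  hole 2: d = 27.5 mm → contributes −574 322 mm⁴
Total I = 19 440 261 mm⁴.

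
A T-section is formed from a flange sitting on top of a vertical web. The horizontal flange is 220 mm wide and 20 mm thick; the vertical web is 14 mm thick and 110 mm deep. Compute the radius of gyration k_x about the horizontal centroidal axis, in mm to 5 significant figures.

k_x ≈ 33.128 mm

Treat the section as a set of non-overlapping primitives; coordinates are from the bounding-box lower-left.
Flange: 220 × 20, A = 4 400 mm², y = 120 mm, Ī = 146666.7 mm⁴.
Web: 14 × 110, A = 1 540 mm², y = 55 mm, Ī = 1 552 833 mm⁴.
Centroid: ȳ = ΣA·y / ΣA = 103.1481 mm.
Transfer each piece to the horizontal centroidal axis using Ī + A·d² with d = y − 103.1481:
  flange: d = 16.85185 mm → contributes +1 396 200 mm⁴
  web: d = -48.14815 mm → contributes +5 122 929 mm⁴
Total I = 6 519 130 mm⁴.
Radius of gyration: k = √(I/A) = √(6 519 130 / 5 940) = 33.12849 mm.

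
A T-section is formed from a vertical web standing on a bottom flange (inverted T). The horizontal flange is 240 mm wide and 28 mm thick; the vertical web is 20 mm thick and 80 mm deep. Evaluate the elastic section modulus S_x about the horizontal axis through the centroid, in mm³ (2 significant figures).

Break the section into simple shapes (no overlaps), measuring from the bottom-left corner of the bounding box.
Flange: 240 × 28, A = 6 720 mm², y = 14 mm, Ī = 439 040 mm⁴.
Web: 20 × 80, A = 1 600 mm², y = 68 mm, Ī = 853 333 mm⁴.
Centroid: ȳ = ΣA·y / ΣA = 24.38 mm.
Transfer each piece to the horizontal axis through the centroid using Ī + A·d² with d = y − 24.38:
  flange: d = -10.38 mm → contributes +1 163 726 mm⁴
  web: d = 43.62 mm → contributes +3 897 016 mm⁴
Total I = 5 060 743 mm⁴.
Extreme fibre distance c = 83.62 mm; S = I/c = 60 524 mm³.

S_x ≈ 6.1 × 10⁴ mm³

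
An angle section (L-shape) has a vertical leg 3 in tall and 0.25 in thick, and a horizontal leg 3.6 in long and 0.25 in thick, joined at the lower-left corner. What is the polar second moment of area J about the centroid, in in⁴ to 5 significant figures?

J ≈ 3.3840 in⁴

Break the section into simple shapes (no overlaps), measuring from the bottom-left corner of the bounding box.
Vertical leg: 0.25 × 3, A = 0.75 in², y = 1.5 in, Ī = 0.5625 in⁴.
Horizontal leg (remainder): 3.35 × 0.25, A = 0.8375 in², y = 0.125 in, Ī = 0.004361979 in⁴.
Centroid: ȳ = ΣA·y / ΣA = 0.7746063 in.
Transfer each piece to the centroidal x-axis using Ī + A·d² with d = y − 0.7746063:
  vertical leg: d = 0.7253937 in → contributes +0.957147 in⁴
  horizontal leg (remainder): d = -0.6496063 in → contributes +0.3577772 in⁴
Total I = 1.314924 in⁴.
For the y-axis: x̄ = 1.074606 in.
Repeating about the centroidal y-axis gives I_y = 2.069112 in⁴.
Polar second moment: J = I_x + I_y = 3.384036 in⁴.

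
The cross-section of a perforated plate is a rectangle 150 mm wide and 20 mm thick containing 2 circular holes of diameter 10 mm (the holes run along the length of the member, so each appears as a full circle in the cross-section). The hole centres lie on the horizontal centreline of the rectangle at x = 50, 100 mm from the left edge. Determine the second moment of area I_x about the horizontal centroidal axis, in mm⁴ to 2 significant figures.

I_x ≈ 9.9 × 10⁴ mm⁴

Break the section into simple shapes (no overlaps), measuring from the bottom-left corner of the bounding box.
Plate: 150 × 20, A = 3 000 mm², y = 10 mm, Ī = 100 000 mm⁴.
Hole 1 (subtracted): ⌀10, A = 78.54 mm², y = 10 mm, Ī = 490.9 mm⁴.
Hole 2 (subtracted): ⌀10, A = 78.54 mm², y = 10 mm, Ī = 490.9 mm⁴.
By symmetry the centroid is at mid-height, ȳ = 10 mm.
All pieces are centred on the horizontal centroidal axis, so I = ΣĪ (holes subtracted) = 99 018 mm⁴.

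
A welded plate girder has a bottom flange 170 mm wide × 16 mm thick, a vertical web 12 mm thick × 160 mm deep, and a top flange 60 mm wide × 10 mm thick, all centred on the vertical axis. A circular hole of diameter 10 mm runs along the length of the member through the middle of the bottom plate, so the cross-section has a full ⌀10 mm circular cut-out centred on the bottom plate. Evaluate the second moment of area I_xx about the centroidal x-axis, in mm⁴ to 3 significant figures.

I_xx ≈ 2.26 × 10⁷ mm⁴

Break the section into simple shapes (no overlaps), measuring from the bottom-left corner of the bounding box.
Bottom plate: 170 × 16, A = 2 720 mm², y = 8 mm, Ī = 58 027 mm⁴.
Web plate: 12 × 160, A = 1 920 mm², y = 96 mm, Ī = 4 096 000 mm⁴.
Top plate: 60 × 10, A = 600 mm², y = 181 mm, Ī = 5 000 mm⁴.
Hole (subtracted): ⌀10, A = 78.54 mm², y = 8 mm, Ī = 490.87 mm⁴.
Centroid: ȳ = ΣA·y / ΣA = 60.846 mm.
Transfer each piece to the centroidal x-axis using Ī + A·d² with d = y − 60.846:
  bottom plate: d = -52.846 mm → contributes +7 654 029 mm⁴
  web plate: d = 35.154 mm → contributes +6 468 809 mm⁴
  top plate: d = 120.15 mm → contributes +8 667 261 mm⁴
  hole: d = -52.846 mm → contributes −219 825 mm⁴
Total I = 22 570 274 mm⁴.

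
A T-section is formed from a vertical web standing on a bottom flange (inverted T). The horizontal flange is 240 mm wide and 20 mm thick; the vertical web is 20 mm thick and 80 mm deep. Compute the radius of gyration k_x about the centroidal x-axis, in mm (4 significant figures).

k_x ≈ 25.04 mm

Break the section into simple shapes (no overlaps), measuring from the bottom-left corner of the bounding box.
Flange: 240 × 20, A = 4 800 mm², y = 10 mm, Ī = 160 000 mm⁴.
Web: 20 × 80, A = 1 600 mm², y = 60 mm, Ī = 853 333 mm⁴.
Centroid: ȳ = ΣA·y / ΣA = 22.5 mm.
Transfer each piece to the centroidal x-axis using Ī + A·d² with d = y − 22.5:
  flange: d = -12.5 mm → contributes +910 000 mm⁴
  web: d = 37.5 mm → contributes +3 103 333 mm⁴
Total I = 4 013 333 mm⁴.
Radius of gyration: k = √(I/A) = √(4 013 333 / 6 400) = 25.0416 mm.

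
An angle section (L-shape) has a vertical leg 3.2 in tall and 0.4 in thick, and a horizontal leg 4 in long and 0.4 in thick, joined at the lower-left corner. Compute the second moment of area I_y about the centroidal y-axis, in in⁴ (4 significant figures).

Decompose the section into non-overlapping parts with the origin at the bottom-left of its bounding rectangle.
Vertical leg: 0.4 × 3.2, A = 1.28 in², x = 0.2 in, Ī = 0.0170667 in⁴.
Horizontal leg (remainder): 3.6 × 0.4, A = 1.44 in², x = 2.2 in, Ī = 1.5552 in⁴.
Centroid: x̄ = ΣA·x / ΣA = 1.25882 in.
Transfer each piece to the centroidal y-axis using Ī + A·d² with d = x − 1.25882:
  vertical leg: d = -1.05882 in → contributes +1.45208 in⁴
  horizontal leg (remainder): d = 0.941176 in → contributes +2.83077 in⁴
Total I = 4.28285 in⁴.

I_y ≈ 4.283 in⁴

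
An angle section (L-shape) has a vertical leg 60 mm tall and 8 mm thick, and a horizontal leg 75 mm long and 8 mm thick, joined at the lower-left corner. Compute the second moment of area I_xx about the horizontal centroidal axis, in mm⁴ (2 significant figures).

I_xx ≈ 3.2 × 10⁵ mm⁴

Break the section into simple shapes (no overlaps), measuring from the bottom-left corner of the bounding box.
Vertical leg: 8 × 60, A = 480 mm², y = 30 mm, Ī = 144 000 mm⁴.
Horizontal leg (remainder): 67 × 8, A = 536 mm², y = 4 mm, Ī = 2 859 mm⁴.
Centroid: ȳ = ΣA·y / ΣA = 16.28 mm.
Transfer each piece to the horizontal centroidal axis using Ī + A·d² with d = y − 16.28:
  vertical leg: d = 13.72 mm → contributes +234 309 mm⁴
  horizontal leg (remainder): d = -12.28 mm → contributes +83 732 mm⁴
Total I = 318 041 mm⁴.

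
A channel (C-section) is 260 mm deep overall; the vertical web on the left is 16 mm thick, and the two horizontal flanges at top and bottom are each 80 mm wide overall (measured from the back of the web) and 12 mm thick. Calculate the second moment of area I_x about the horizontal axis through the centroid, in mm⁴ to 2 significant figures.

Break the section into simple shapes (no overlaps), measuring from the bottom-left corner of the bounding box.
Web: 16 × 260, A = 4 160 mm², y = 130 mm, Ī = 23 434 667 mm⁴.
Top flange (beyond web): 64 × 12, A = 768 mm², y = 254 mm, Ī = 9 216 mm⁴.
Bottom flange (beyond web): 64 × 12, A = 768 mm², y = 6 mm, Ī = 9 216 mm⁴.
By symmetry the centroid is at mid-height, ȳ = 130 mm.
Transfer each piece to the horizontal axis through the centroid using Ī + A·d² with d = y − 130:
  web: d = 0 mm → contributes +23 434 667 mm⁴
  top flange (beyond web): d = 124 mm → contributes +11 817 984 mm⁴
  bottom flange (beyond web): d = -124 mm → contributes +11 817 984 mm⁴
Total I = 47 070 635 mm⁴.

I_x ≈ 4.7 × 10⁷ mm⁴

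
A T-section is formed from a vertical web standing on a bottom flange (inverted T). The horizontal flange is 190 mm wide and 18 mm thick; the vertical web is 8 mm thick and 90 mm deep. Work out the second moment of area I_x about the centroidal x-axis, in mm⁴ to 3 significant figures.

I_x ≈ 2.31 × 10⁶ mm⁴

Decompose the section into non-overlapping parts with the origin at the bottom-left of its bounding rectangle.
Flange: 190 × 18, A = 3 420 mm², y = 9 mm, Ī = 92 340 mm⁴.
Web: 8 × 90, A = 720 mm², y = 63 mm, Ī = 486 000 mm⁴.
Centroid: ȳ = ΣA·y / ΣA = 18.391 mm.
Transfer each piece to the centroidal x-axis using Ī + A·d² with d = y − 18.391:
  flange: d = -9.3913 mm → contributes +393 972 mm⁴
  web: d = 44.609 mm → contributes +1 918 754 mm⁴
Total I = 2 312 726 mm⁴.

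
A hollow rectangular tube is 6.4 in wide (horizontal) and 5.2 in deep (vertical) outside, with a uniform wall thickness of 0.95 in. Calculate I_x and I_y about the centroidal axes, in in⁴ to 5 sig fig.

Treat the section as a set of non-overlapping primitives; coordinates are from the bounding-box lower-left.
Outer rectangle: 6.4 × 5.2, A = 33.28 in², y = 2.6 in, Ī = 74.99093 in⁴.
Inner void (subtracted): 4.5 × 3.3, A = 14.85 in², y = 2.6 in, Ī = 13.47638 in⁴.
By symmetry the centroid is at mid-height, ȳ = 2.6 in.
All pieces are centred on the centroidal x-axis, so I = ΣĪ (holes subtracted) = 61.51456 in⁴.
Repeating about the centroidal y-axis gives I_y = 88.53636 in⁴.

I_x ≈ 61.515 in⁴, I_y ≈ 88.536 in⁴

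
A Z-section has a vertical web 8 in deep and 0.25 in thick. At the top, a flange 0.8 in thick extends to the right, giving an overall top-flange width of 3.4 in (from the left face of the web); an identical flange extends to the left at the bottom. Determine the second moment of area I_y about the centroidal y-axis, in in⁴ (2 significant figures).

I_y ≈ 19 in⁴

Decompose the section into non-overlapping parts with the origin at the bottom-left of its bounding rectangle.
Web: 0.25 × 8, A = 2 in², x = 3.275 in, Ī = 0.01042 in⁴.
Top flange (beyond web): 3.15 × 0.8, A = 2.52 in², x = 4.975 in, Ī = 2.084 in⁴.
Bottom flange (beyond web): 3.15 × 0.8, A = 2.52 in², x = 1.575 in, Ī = 2.084 in⁴.
Centroid: x̄ = ΣA·x / ΣA = 3.275 in.
Transfer each piece to the centroidal y-axis using Ī + A·d² with d = x − 3.275:
  web: d = 0 in → contributes +0.01042 in⁴
  top flange (beyond web): d = 1.7 in → contributes +9.367 in⁴
  bottom flange (beyond web): d = -1.7 in → contributes +9.367 in⁴
Total I = 18.74 in⁴.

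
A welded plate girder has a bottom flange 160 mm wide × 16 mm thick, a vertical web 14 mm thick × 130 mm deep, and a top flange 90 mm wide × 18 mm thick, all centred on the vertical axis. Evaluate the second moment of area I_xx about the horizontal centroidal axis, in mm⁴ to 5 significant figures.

I_xx ≈ 2.4427 × 10⁷ mm⁴

Break the section into simple shapes (no overlaps), measuring from the bottom-left corner of the bounding box.
Bottom plate: 160 × 16, A = 2 560 mm², y = 8 mm, Ī = 54613.33 mm⁴.
Web plate: 14 × 130, A = 1 820 mm², y = 81 mm, Ī = 2 563 167 mm⁴.
Top plate: 90 × 18, A = 1 620 mm², y = 155 mm, Ī = 43 740 mm⁴.
Centroid: ȳ = ΣA·y / ΣA = 69.83333 mm.
Transfer each piece to the horizontal centroidal axis using Ī + A·d² with d = y − 69.83333:
  bottom plate: d = -61.83333 mm → contributes +9 842 418 mm⁴
  web plate: d = 11.16667 mm → contributes +2 790 111 mm⁴
  top plate: d = 85.16667 mm → contributes +11 794 185 mm⁴
Total I = 24 426 713 mm⁴.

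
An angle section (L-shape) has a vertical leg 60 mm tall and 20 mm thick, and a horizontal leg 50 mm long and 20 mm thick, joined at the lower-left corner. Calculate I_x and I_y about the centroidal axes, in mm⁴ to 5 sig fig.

Break the section into simple shapes (no overlaps), measuring from the bottom-left corner of the bounding box.
Vertical leg: 20 × 60, A = 1 200 mm², y = 30 mm, Ī = 360 000 mm⁴.
Horizontal leg (remainder): 30 × 20, A = 600 mm², y = 10 mm, Ī = 20 000 mm⁴.
Centroid: ȳ = ΣA·y / ΣA = 23.33333 mm.
Transfer each piece to the centroidal x-axis using Ī + A·d² with d = y − 23.33333:
  vertical leg: d = 6.666667 mm → contributes +413333.3 mm⁴
  horizontal leg (remainder): d = -13.33333 mm → contributes +126666.7 mm⁴
Total I = 540 000 mm⁴.
For the y-axis: x̄ = 18.33333 mm.
Repeating about the centroidal y-axis gives I_y = 335 000 mm⁴.

I_x ≈ 5.4000 × 10⁵ mm⁴, I_y ≈ 3.3500 × 10⁵ mm⁴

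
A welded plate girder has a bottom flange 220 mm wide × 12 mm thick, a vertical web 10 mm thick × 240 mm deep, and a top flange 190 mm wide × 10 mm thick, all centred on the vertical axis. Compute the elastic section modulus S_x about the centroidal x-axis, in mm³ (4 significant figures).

Decompose the section into non-overlapping parts with the origin at the bottom-left of its bounding rectangle.
Bottom plate: 220 × 12, A = 2 640 mm², y = 6 mm, Ī = 31 680 mm⁴.
Web plate: 10 × 240, A = 2 400 mm², y = 132 mm, Ī = 11 520 000 mm⁴.
Top plate: 190 × 10, A = 1 900 mm², y = 257 mm, Ī = 15833.3 mm⁴.
Centroid: ȳ = ΣA·y / ΣA = 118.291 mm.
Transfer each piece to the centroidal x-axis using Ī + A·d² with d = y − 118.291:
  bottom plate: d = -112.291 mm → contributes +33 320 189 mm⁴
  web plate: d = 13.7089 mm → contributes +11 971 044 mm⁴
  top plate: d = 138.709 mm → contributes +36 572 153 mm⁴
Total I = 81 863 385 mm⁴.
Extreme fibre distance c = 143.709 mm; S = I/c = 569 647 mm³.

S_x ≈ 5.696 × 10⁵ mm³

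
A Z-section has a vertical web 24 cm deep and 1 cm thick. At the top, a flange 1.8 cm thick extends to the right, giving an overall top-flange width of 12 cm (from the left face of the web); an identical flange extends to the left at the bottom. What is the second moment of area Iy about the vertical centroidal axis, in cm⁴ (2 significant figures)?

Treat the section as a set of non-overlapping primitives; coordinates are from the bounding-box lower-left.
Web: 1 × 24, A = 24 cm², x = 11.5 cm, Ī = 2 cm⁴.
Top flange (beyond web): 11 × 1.8, A = 19.8 cm², x = 17.5 cm, Ī = 199.7 cm⁴.
Bottom flange (beyond web): 11 × 1.8, A = 19.8 cm², x = 5.5 cm, Ī = 199.7 cm⁴.
Centroid: x̄ = ΣA·x / ΣA = 11.5 cm.
Transfer each piece to the vertical centroidal axis using Ī + A·d² with d = x − 11.5:
  web: d = 0 cm → contributes +2 cm⁴
  top flange (beyond web): d = 6 cm → contributes +912.5 cm⁴
  bottom flange (beyond web): d = -6 cm → contributes +912.5 cm⁴
Total I = 1 827 cm⁴.

Iy ≈ 1800 cm⁴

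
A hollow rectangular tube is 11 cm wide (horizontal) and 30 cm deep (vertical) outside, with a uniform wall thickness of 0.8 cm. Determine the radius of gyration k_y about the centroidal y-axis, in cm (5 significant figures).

Treat the section as a set of non-overlapping primitives; coordinates are from the bounding-box lower-left.
Outer rectangle: 11 × 30, A = 330 cm², x = 5.5 cm, Ī = 3327.5 cm⁴.
Inner void (subtracted): 9.4 × 28.4, A = 266.96 cm², x = 5.5 cm, Ī = 1965.715 cm⁴.
By symmetry the centroid is at mid-width, x̄ = 5.5 cm.
All pieces are centred on the centroidal y-axis, so I = ΣĪ (holes subtracted) = 1361.785 cm⁴.
Radius of gyration: k = √(I/A) = √(1361.785 / 63.04) = 4.647786 cm.

k_y ≈ 4.6478 cm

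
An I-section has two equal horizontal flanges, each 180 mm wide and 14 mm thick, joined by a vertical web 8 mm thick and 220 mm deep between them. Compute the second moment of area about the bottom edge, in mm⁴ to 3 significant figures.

I_base ≈ 1.81 × 10⁸ mm⁴

Treat the section as a set of non-overlapping primitives; coordinates are from the bounding-box lower-left.
Bottom flange: 180 × 14, A = 2 520 mm², y = 7 mm, Ī = 41 160 mm⁴.
Web: 8 × 220, A = 1 760 mm², y = 124 mm, Ī = 7 098 667 mm⁴.
Top flange: 180 × 14, A = 2 520 mm², y = 241 mm, Ī = 41 160 mm⁴.
Transfer each piece to a horizontal axis along the bottom face using Ī + A·d² with d = y − 0:
  bottom flange: d = 7 mm → contributes +164 640 mm⁴
  web: d = 124 mm → contributes +34 160 427 mm⁴
  top flange: d = 241 mm → contributes +146 405 280 mm⁴
Total I = 180 730 347 mm⁴.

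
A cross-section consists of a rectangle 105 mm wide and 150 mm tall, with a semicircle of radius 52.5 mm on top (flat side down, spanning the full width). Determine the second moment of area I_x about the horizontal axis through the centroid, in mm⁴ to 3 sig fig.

I_x ≈ 6.25 × 10⁷ mm⁴

Break the section into simple shapes (no overlaps), measuring from the bottom-left corner of the bounding box.
Rectangular body: 105 × 150, A = 15 750 mm², y = 75 mm, Ī = 29 531 250 mm⁴.
Semicircular cap: semicircle r = 52.5, A = 4329.5 mm², y = 172.28 mm, Ī = 833 814 mm⁴.
Centroid: ȳ = ΣA·y / ΣA = 95.976 mm.
Transfer each piece to the horizontal axis through the centroid using Ī + A·d² with d = y − 95.976:
  rectangular body: d = -20.976 mm → contributes +36 460 937 mm⁴
  semicircular cap: d = 76.306 mm → contributes +26 042 820 mm⁴
Total I = 62 503 758 mm⁴.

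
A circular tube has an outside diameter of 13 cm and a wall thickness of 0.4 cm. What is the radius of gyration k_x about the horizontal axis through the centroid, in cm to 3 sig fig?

k_x ≈ 4.46 cm

Split into non-overlapping primitives; take the origin at the lower-left of the bounding box.
Outer circle: ⌀13, A = 132.73 cm², y = 6.5 cm, Ī = 1 402 cm⁴.
Bore (subtracted): ⌀12.2, A = 116.9 cm², y = 6.5 cm, Ī = 1087.4 cm⁴.
By symmetry the centroid is at mid-height, ȳ = 6.5 cm.
All pieces are centred on the horizontal axis through the centroid, so I = ΣĪ (holes subtracted) = 314.53 cm⁴.
Radius of gyration: k = √(I/A) = √(314.53 / 15.834) = 4.457 cm.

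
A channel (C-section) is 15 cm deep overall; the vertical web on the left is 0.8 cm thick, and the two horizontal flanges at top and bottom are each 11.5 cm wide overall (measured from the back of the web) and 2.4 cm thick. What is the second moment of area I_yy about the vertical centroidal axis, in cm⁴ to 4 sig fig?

I_yy ≈ 812.3 cm⁴

Treat the section as a set of non-overlapping primitives; coordinates are from the bounding-box lower-left.
Web: 0.8 × 15, A = 12 cm², x = 0.4 cm, Ī = 0.64 cm⁴.
Top flange (beyond web): 10.7 × 2.4, A = 25.68 cm², x = 6.15 cm, Ī = 245.009 cm⁴.
Bottom flange (beyond web): 10.7 × 2.4, A = 25.68 cm², x = 6.15 cm, Ī = 245.009 cm⁴.
Centroid: x̄ = ΣA·x / ΣA = 5.06098 cm.
Transfer each piece to the vertical centroidal axis using Ī + A·d² with d = x − 5.06098:
  web: d = -4.66098 cm → contributes +261.337 cm⁴
  top flange (beyond web): d = 1.08902 cm → contributes +275.464 cm⁴
  bottom flange (beyond web): d = 1.08902 cm → contributes +275.464 cm⁴
Total I = 812.265 cm⁴.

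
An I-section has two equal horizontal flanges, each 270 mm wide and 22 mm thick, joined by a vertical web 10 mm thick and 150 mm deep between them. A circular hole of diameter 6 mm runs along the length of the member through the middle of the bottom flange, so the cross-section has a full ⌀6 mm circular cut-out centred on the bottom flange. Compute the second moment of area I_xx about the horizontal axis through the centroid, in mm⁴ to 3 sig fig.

Split into non-overlapping primitives; take the origin at the lower-left of the bounding box.
Bottom flange: 270 × 22, A = 5 940 mm², y = 11 mm, Ī = 239 580 mm⁴.
Web: 10 × 150, A = 1 500 mm², y = 97 mm, Ī = 2 812 500 mm⁴.
Top flange: 270 × 22, A = 5 940 mm², y = 183 mm, Ī = 239 580 mm⁴.
Hole (subtracted): ⌀6, A = 28.274 mm², y = 11 mm, Ī = 63.617 mm⁴.
Centroid: ȳ = ΣA·y / ΣA = 97.182 mm.
Transfer each piece to the horizontal axis through the centroid using Ī + A·d² with d = y − 97.182:
  bottom flange: d = -86.182 mm → contributes +44 358 084 mm⁴
  web: d = -0.18212 mm → contributes +2 812 550 mm⁴
  top flange: d = 85.818 mm → contributes +43 985 950 mm⁴
  hole: d = -86.182 mm → contributes −210 067 mm⁴
Total I = 90 946 517 mm⁴.

I_xx ≈ 9.09 × 10⁷ mm⁴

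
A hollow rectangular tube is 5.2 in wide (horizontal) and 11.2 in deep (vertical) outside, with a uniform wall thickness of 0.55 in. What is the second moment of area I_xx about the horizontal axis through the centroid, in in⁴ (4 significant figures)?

Split into non-overlapping primitives; take the origin at the lower-left of the bounding box.
Outer rectangle: 5.2 × 11.2, A = 58.24 in², y = 5.6 in, Ī = 608.802 in⁴.
Inner void (subtracted): 4.1 × 10.1, A = 41.41 in², y = 5.6 in, Ī = 352.02 in⁴.
By symmetry the centroid is at mid-height, ȳ = 5.6 in.
All pieces are centred on the horizontal axis through the centroid, so I = ΣĪ (holes subtracted) = 256.783 in⁴.

I_xx ≈ 256.8 in⁴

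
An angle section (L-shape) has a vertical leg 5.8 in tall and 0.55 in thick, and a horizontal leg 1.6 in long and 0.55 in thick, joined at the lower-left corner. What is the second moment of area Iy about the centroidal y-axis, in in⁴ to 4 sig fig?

Split into non-overlapping primitives; take the origin at the lower-left of the bounding box.
Vertical leg: 0.55 × 5.8, A = 3.19 in², x = 0.275 in, Ī = 0.0804146 in⁴.
Horizontal leg (remainder): 1.05 × 0.55, A = 0.5775 in², x = 1.075 in, Ī = 0.0530578 in⁴.
Centroid: x̄ = ΣA·x / ΣA = 0.397628 in.
Transfer each piece to the centroidal y-axis using Ī + A·d² with d = x − 0.397628:
  vertical leg: d = -0.122628 in → contributes +0.128384 in⁴
  horizontal leg (remainder): d = 0.677372 in → contributes +0.318034 in⁴
Total I = 0.446418 in⁴.

Iy ≈ 0.4464 in⁴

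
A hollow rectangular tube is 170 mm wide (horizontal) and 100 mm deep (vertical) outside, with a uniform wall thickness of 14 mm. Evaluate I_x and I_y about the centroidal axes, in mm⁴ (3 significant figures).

Decompose the section into non-overlapping parts with the origin at the bottom-left of its bounding rectangle.
Outer rectangle: 170 × 100, A = 17 000 mm², y = 50 mm, Ī = 14 166 667 mm⁴.
Inner void (subtracted): 142 × 72, A = 10 224 mm², y = 50 mm, Ī = 4 416 768 mm⁴.
By symmetry the centroid is at mid-height, ȳ = 50 mm.
All pieces are centred on the centroidal x-axis, so I = ΣĪ (holes subtracted) = 9 749 899 mm⁴.
Repeating about the centroidal y-axis gives I_y = 23 761 939 mm⁴.

I_x ≈ 9.75 × 10⁶ mm⁴, I_y ≈ 2.38 × 10⁷ mm⁴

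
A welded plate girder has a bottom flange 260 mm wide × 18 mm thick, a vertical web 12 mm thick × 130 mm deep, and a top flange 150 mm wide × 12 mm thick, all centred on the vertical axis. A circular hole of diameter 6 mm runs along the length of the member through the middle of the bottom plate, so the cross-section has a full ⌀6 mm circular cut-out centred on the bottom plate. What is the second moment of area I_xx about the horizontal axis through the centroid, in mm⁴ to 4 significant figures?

I_xx ≈ 3.104 × 10⁷ mm⁴

Decompose the section into non-overlapping parts with the origin at the bottom-left of its bounding rectangle.
Bottom plate: 260 × 18, A = 4 680 mm², y = 9 mm, Ī = 126 360 mm⁴.
Web plate: 12 × 130, A = 1 560 mm², y = 83 mm, Ī = 2 197 000 mm⁴.
Top plate: 150 × 12, A = 1 800 mm², y = 154 mm, Ī = 21 600 mm⁴.
Hole (subtracted): ⌀6, A = 28.2743 mm², y = 9 mm, Ī = 63.6173 mm⁴.
Centroid: ȳ = ΣA·y / ΣA = 55.9861 mm.
Transfer each piece to the horizontal axis through the centroid using Ī + A·d² with d = y − 55.9861:
  bottom plate: d = -46.9861 mm → contributes +10 458 380 mm⁴
  web plate: d = 27.0139 mm → contributes +3 335 409 mm⁴
  top plate: d = 98.0139 mm → contributes +17 313 693 mm⁴
  hole: d = -46.9861 mm → contributes −62484.8 mm⁴
Total I = 31 044 997 mm⁴.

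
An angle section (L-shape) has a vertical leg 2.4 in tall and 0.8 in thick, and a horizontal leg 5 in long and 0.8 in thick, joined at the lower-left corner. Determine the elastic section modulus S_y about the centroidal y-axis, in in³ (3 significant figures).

Treat the section as a set of non-overlapping primitives; coordinates are from the bounding-box lower-left.
Vertical leg: 0.8 × 2.4, A = 1.92 in², x = 0.4 in, Ī = 0.1024 in⁴.
Horizontal leg (remainder): 4.2 × 0.8, A = 3.36 in², x = 2.9 in, Ī = 4.9392 in⁴.
Centroid: x̄ = ΣA·x / ΣA = 1.9909 in.
Transfer each piece to the centroidal y-axis using Ī + A·d² with d = x − 1.9909:
  vertical leg: d = -1.5909 in → contributes +4.9619 in⁴
  horizontal leg (remainder): d = 0.90909 in → contributes +7.7161 in⁴
Total I = 12.678 in⁴.
Extreme fibre distance c = 3.0091 in; S = I/c = 4.2132 in³.

S_y ≈ 4.21 in³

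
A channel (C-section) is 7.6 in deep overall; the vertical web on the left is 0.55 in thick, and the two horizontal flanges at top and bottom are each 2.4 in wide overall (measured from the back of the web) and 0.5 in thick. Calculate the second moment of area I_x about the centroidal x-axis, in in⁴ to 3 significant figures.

I_x ≈ 43.5 in⁴

Decompose the section into non-overlapping parts with the origin at the bottom-left of its bounding rectangle.
Web: 0.55 × 7.6, A = 4.18 in², y = 3.8 in, Ī = 20.12 in⁴.
Top flange (beyond web): 1.85 × 0.5, A = 0.925 in², y = 7.35 in, Ī = 0.019271 in⁴.
Bottom flange (beyond web): 1.85 × 0.5, A = 0.925 in², y = 0.25 in, Ī = 0.019271 in⁴.
By symmetry the centroid is at mid-height, ȳ = 3.8 in.
Transfer each piece to the centroidal x-axis using Ī + A·d² with d = y − 3.8:
  web: d = 0 in → contributes +20.12 in⁴
  top flange (beyond web): d = 3.55 in → contributes +11.677 in⁴
  bottom flange (beyond web): d = -3.55 in → contributes +11.677 in⁴
Total I = 43.473 in⁴.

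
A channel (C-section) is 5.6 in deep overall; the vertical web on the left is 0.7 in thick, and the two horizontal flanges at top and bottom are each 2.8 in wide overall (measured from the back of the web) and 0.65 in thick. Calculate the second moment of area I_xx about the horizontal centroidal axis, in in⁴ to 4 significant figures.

I_xx ≈ 27.06 in⁴

Decompose the section into non-overlapping parts with the origin at the bottom-left of its bounding rectangle.
Web: 0.7 × 5.6, A = 3.92 in², y = 2.8 in, Ī = 10.2443 in⁴.
Top flange (beyond web): 2.1 × 0.65, A = 1.365 in², y = 5.275 in, Ī = 0.0480594 in⁴.
Bottom flange (beyond web): 2.1 × 0.65, A = 1.365 in², y = 0.325 in, Ī = 0.0480594 in⁴.
By symmetry the centroid is at mid-height, ȳ = 2.8 in.
Transfer each piece to the horizontal centroidal axis using Ī + A·d² with d = y − 2.8:
  web: d = 0 in → contributes +10.2443 in⁴
  top flange (beyond web): d = 2.475 in → contributes +8.40954 in⁴
  bottom flange (beyond web): d = -2.475 in → contributes +8.40954 in⁴
Total I = 27.0633 in⁴.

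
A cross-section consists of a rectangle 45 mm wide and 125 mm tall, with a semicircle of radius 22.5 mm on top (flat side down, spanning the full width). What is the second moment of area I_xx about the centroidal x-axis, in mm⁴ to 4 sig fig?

Decompose the section into non-overlapping parts with the origin at the bottom-left of its bounding rectangle.
Rectangular body: 45 × 125, A = 5 625 mm², y = 62.5 mm, Ī = 7 324 219 mm⁴.
Semicircular cap: semicircle r = 22.5, A = 795.216 mm², y = 134.549 mm, Ī = 28129.5 mm⁴.
Centroid: ȳ = ΣA·y / ΣA = 71.4241 mm.
Transfer each piece to the centroidal x-axis using Ī + A·d² with d = y − 71.4241:
  rectangular body: d = -8.92411 mm → contributes +7 772 193 mm⁴
  semicircular cap: d = 63.1252 mm → contributes +3 196 896 mm⁴
Total I = 10 969 088 mm⁴.

I_xx ≈ 1.097 × 10⁷ mm⁴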